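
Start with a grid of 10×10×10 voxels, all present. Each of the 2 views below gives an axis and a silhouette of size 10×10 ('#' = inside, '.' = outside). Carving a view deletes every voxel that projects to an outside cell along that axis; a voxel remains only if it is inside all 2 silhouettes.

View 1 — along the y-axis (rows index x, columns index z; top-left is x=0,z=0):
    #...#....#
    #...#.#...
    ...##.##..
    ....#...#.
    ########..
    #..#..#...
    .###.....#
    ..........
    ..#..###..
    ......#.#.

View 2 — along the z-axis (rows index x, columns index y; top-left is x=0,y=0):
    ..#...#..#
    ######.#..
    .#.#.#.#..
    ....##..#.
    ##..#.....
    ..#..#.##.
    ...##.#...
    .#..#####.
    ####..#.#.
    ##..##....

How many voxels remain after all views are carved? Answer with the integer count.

initial block: 10^3 = 1000
carve view 1 (along y, XZ-mask fill 33/100): 330 voxels remain
carve view 2 (along z, XY-mask fill 43/100): 132 voxels remain

remaining voxels: 132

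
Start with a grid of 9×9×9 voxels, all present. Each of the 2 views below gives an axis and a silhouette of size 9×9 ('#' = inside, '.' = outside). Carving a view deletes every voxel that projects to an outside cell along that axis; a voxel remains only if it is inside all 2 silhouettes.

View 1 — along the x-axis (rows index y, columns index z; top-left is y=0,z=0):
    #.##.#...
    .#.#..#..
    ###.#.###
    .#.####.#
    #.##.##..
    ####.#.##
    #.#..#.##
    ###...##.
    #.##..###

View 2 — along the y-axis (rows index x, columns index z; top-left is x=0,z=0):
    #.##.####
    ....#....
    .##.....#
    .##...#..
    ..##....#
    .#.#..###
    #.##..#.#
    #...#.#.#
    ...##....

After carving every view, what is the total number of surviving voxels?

before carving: 729 voxels (9×9×9)
  1. axis=0 (YZ plane), |mask|=48  ⇒  voxels=432
  2. axis=1 (XZ plane), |mask|=33  ⇒  voxels=182

voxel count = 182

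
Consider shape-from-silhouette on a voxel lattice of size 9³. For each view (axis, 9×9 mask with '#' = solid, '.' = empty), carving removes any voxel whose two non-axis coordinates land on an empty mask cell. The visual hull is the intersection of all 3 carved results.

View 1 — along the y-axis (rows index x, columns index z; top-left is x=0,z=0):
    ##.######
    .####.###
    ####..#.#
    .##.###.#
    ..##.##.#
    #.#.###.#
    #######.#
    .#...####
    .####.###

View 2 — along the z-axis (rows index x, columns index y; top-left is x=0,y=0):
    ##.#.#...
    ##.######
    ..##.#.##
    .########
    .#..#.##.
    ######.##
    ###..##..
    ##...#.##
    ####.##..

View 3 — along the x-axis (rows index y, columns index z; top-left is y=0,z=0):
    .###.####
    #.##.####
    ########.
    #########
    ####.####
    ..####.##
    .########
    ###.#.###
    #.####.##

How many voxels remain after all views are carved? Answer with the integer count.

remaining voxels: 277

before carving: 729 voxels (9×9×9)
after view 1 [y-axis, 58 of 81 cells solid] → remaining = 522
after view 2 [z-axis, 53 of 81 cells solid] → remaining = 341
after view 3 [x-axis, 67 of 81 cells solid] → remaining = 277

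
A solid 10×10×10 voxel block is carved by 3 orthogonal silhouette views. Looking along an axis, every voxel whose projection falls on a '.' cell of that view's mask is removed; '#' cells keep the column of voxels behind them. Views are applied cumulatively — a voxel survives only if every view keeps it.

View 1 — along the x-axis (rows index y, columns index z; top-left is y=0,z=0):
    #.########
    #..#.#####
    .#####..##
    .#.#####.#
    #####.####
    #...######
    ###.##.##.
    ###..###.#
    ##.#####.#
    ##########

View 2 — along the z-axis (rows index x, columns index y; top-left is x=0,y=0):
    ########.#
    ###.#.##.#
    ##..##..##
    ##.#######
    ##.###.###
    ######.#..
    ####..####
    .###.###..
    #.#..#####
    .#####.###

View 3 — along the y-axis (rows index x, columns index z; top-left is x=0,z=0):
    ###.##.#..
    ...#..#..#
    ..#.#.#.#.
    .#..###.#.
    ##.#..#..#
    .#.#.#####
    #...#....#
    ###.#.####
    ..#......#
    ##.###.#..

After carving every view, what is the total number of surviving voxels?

286 voxels

full grid |V| = 1000
after view 1 [x-axis, 78 of 100 cells solid] → remaining = 780
after view 2 [z-axis, 75 of 100 cells solid] → remaining = 585
after view 3 [y-axis, 49 of 100 cells solid] → remaining = 286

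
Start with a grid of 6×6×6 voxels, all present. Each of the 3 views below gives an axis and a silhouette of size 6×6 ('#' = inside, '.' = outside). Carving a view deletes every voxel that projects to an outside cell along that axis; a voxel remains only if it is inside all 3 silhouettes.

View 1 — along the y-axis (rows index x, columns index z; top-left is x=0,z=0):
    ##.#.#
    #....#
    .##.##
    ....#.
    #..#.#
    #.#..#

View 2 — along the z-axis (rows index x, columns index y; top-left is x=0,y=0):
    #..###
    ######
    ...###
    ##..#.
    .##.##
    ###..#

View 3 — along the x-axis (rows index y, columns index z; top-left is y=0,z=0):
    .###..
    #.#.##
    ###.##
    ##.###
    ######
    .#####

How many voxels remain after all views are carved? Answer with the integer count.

start: 6×6×6 = 216 voxels
step 1: project along y, AND mask (17/36) → |grid| = 102
step 2: project along z, AND mask (24/36) → |grid| = 67
step 3: project along x, AND mask (28/36) → |grid| = 53

|visual hull| = 53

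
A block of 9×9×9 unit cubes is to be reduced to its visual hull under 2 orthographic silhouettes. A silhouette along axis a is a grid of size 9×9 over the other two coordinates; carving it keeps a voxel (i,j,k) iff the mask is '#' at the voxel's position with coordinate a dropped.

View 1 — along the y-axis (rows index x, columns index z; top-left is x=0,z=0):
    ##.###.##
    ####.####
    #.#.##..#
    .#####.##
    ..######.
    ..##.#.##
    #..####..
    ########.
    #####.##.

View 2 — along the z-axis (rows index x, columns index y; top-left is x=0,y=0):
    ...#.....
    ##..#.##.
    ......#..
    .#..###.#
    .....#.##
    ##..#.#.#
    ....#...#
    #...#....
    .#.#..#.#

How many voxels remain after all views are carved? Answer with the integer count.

start: 9×9×9 = 729 voxels
carve view 1 (along y, XZ-mask fill 58/81): 522 voxels remain
carve view 2 (along z, XY-mask fill 28/81): 184 voxels remain

remaining voxels: 184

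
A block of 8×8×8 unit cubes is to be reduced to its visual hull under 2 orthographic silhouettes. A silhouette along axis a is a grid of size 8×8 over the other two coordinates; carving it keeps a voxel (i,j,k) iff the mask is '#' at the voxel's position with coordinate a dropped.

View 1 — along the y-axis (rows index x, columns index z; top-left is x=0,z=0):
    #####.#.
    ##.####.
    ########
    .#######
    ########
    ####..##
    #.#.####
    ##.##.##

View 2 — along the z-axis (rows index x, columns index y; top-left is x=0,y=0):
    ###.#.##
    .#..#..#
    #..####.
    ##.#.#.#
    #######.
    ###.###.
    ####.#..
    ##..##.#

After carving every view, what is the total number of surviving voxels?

full grid |V| = 512
V1 y: intersect with XZ mask (53 set) -- 424 left
V2 z: intersect with XY mask (42 set) -- 281 left

voxel count = 281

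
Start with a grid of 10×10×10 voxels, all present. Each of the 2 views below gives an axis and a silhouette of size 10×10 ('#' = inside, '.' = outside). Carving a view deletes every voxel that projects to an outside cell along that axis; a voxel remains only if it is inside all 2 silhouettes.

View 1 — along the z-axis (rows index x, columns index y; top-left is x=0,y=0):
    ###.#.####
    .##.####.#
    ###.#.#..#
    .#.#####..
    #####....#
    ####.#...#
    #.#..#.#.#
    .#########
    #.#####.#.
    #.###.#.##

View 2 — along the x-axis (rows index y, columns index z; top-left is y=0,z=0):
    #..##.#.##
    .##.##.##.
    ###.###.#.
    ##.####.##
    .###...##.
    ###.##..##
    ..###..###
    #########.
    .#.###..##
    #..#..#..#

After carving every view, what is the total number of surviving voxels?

remaining voxels: 420

full grid |V| = 1000
after view 1 [z-axis, 67 of 100 cells solid] → remaining = 670
after view 2 [x-axis, 64 of 100 cells solid] → remaining = 420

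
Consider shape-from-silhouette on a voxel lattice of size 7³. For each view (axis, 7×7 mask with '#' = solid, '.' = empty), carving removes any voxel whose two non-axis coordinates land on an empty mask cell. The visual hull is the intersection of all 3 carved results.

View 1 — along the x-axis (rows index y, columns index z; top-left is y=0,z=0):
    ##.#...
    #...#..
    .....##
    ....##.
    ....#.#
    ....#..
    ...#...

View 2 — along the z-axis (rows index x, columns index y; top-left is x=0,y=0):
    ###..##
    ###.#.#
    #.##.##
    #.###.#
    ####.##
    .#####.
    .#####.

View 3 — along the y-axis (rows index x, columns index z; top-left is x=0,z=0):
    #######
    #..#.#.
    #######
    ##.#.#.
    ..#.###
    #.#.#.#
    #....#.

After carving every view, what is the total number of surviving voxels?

full grid |V| = 343
carve view 1 (along x, YZ-mask fill 13/49): 91 voxels remain
carve view 2 (along z, XY-mask fill 36/49): 67 voxels remain
carve view 3 (along y, XZ-mask fill 31/49): 45 voxels remain

|visual hull| = 45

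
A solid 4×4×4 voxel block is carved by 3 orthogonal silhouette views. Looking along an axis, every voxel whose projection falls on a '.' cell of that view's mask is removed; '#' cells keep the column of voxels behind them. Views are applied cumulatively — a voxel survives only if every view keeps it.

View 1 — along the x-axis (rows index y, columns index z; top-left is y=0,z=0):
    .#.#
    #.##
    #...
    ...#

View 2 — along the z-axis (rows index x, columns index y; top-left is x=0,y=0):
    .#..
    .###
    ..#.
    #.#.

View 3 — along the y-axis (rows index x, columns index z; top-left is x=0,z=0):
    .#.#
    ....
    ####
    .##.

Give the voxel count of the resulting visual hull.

3 voxels

full grid |V| = 64
V1 x: intersect with YZ mask (7 set) -- 28 left
V2 z: intersect with XY mask (7 set) -- 12 left
V3 y: intersect with XZ mask (8 set) -- 3 left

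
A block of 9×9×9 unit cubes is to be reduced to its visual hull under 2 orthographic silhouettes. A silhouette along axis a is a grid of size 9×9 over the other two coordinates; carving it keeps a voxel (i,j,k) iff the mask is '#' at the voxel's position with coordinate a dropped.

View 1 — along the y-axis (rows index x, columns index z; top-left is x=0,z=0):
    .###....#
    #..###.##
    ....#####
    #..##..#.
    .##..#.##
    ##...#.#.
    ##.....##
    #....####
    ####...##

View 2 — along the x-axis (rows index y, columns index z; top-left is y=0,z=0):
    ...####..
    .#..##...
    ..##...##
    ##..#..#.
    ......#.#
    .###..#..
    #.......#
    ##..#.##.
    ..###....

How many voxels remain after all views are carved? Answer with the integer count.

141 voxels

initial block: 9^3 = 729
  1. axis=1 (XZ plane), |mask|=43  ⇒  voxels=387
  2. axis=0 (YZ plane), |mask|=31  ⇒  voxels=141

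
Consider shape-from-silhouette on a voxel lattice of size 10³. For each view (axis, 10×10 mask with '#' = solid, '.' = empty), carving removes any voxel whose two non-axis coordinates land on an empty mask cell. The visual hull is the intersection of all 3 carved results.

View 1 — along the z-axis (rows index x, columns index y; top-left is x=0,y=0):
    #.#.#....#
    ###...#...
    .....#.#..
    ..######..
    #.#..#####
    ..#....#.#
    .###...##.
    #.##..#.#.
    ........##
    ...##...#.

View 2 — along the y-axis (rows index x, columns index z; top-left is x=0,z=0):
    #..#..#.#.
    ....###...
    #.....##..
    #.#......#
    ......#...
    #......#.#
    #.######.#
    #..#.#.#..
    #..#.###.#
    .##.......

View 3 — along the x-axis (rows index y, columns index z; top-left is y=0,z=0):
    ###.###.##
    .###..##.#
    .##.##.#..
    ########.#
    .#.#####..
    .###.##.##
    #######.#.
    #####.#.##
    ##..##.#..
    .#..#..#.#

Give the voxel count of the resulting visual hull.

full grid |V| = 1000
  1. axis=2 (XY plane), |mask|=41  ⇒  voxels=410
  2. axis=1 (XZ plane), |mask|=37  ⇒  voxels=146
  3. axis=0 (YZ plane), |mask|=66  ⇒  voxels=87

|visual hull| = 87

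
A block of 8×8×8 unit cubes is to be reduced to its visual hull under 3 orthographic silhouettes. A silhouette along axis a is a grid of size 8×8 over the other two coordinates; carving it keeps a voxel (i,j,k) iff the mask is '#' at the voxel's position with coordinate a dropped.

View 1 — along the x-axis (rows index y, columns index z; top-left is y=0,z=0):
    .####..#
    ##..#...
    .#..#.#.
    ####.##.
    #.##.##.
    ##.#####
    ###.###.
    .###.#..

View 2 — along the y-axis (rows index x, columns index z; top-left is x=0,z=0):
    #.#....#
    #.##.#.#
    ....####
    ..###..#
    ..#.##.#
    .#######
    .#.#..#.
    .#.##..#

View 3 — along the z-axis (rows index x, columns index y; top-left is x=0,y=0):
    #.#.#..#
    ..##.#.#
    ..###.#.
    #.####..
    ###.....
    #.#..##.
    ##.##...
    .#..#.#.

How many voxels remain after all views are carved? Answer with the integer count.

74 voxels

start: 8×8×8 = 512 voxels
carve view 1 (along x, YZ-mask fill 39/64): 312 voxels remain
carve view 2 (along y, XZ-mask fill 34/64): 155 voxels remain
carve view 3 (along z, XY-mask fill 31/64): 74 voxels remain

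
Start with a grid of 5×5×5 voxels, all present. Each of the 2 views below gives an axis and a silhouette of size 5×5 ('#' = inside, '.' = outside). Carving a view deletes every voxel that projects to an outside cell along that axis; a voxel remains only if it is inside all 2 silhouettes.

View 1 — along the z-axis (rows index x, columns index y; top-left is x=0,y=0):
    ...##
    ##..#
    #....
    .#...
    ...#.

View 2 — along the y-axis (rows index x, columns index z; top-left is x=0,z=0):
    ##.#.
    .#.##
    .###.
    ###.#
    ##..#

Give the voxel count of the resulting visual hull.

full grid |V| = 125
step 1: project along z, AND mask (8/25) → |grid| = 40
step 2: project along y, AND mask (16/25) → |grid| = 25

remaining voxels: 25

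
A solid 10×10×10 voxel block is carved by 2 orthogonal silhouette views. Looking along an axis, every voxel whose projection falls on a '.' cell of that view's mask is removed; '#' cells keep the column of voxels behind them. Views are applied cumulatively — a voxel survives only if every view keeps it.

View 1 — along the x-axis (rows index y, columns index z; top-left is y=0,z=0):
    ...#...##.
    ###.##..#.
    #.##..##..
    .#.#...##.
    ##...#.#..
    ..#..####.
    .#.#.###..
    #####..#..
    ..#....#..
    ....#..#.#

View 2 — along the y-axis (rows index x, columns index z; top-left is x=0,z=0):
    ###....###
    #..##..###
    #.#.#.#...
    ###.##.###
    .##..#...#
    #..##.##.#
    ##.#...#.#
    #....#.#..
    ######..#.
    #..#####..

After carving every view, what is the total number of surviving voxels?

before carving: 1000 voxels (10×10×10)
[1] x-view keeps 43 columns → grid now 430
[2] y-view keeps 55 columns → grid now 243

voxel count = 243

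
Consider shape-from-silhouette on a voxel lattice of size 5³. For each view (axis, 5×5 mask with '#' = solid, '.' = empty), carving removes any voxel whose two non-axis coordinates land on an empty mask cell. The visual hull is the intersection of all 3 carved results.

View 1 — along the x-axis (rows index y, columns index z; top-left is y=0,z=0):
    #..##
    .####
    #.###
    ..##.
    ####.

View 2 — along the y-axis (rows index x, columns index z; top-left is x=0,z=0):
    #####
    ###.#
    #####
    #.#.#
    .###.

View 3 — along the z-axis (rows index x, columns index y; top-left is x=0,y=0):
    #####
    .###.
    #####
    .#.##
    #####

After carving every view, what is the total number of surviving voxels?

57 voxels

full grid |V| = 125
  1. axis=0 (YZ plane), |mask|=17  ⇒  voxels=85
  2. axis=1 (XZ plane), |mask|=20  ⇒  voxels=67
  3. axis=2 (XY plane), |mask|=21  ⇒  voxels=57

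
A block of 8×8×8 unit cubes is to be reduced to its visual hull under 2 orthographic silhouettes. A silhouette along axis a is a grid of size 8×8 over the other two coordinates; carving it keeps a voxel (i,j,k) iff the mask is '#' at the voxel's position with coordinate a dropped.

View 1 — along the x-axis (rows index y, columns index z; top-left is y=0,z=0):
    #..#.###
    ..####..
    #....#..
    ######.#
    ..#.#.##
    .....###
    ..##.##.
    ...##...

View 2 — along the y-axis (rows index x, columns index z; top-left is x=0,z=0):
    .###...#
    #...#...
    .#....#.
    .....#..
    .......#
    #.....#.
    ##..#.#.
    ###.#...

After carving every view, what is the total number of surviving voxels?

voxel count = 67

full grid |V| = 512
step 1: project along x, AND mask (31/64) → |grid| = 248
step 2: project along y, AND mask (20/64) → |grid| = 67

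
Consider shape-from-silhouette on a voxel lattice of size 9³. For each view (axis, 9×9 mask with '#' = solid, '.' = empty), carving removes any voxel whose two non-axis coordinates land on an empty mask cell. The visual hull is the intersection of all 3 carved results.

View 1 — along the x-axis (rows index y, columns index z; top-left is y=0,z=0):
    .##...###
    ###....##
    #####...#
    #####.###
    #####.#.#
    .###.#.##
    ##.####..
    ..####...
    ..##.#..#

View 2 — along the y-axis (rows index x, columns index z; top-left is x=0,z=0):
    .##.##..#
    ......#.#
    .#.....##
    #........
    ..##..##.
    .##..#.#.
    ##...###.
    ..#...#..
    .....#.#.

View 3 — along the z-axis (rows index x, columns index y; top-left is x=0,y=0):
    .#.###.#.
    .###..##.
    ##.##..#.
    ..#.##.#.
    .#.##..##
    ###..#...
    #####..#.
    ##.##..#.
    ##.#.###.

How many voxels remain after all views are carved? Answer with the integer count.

remaining voxels: 92

full grid |V| = 729
[1] x-view keeps 51 columns → grid now 459
[2] y-view keeps 28 columns → grid now 155
[3] z-view keeps 45 columns → grid now 92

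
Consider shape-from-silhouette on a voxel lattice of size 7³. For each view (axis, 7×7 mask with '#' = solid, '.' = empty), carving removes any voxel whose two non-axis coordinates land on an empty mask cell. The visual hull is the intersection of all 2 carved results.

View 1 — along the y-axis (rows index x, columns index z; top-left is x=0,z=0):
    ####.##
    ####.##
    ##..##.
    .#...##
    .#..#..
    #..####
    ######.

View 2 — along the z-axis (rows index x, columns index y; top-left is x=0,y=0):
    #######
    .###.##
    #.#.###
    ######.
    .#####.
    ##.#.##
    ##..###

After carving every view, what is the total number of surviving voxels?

full grid |V| = 343
[1] y-view keeps 32 columns → grid now 224
[2] z-view keeps 38 columns → grid now 175

voxel count = 175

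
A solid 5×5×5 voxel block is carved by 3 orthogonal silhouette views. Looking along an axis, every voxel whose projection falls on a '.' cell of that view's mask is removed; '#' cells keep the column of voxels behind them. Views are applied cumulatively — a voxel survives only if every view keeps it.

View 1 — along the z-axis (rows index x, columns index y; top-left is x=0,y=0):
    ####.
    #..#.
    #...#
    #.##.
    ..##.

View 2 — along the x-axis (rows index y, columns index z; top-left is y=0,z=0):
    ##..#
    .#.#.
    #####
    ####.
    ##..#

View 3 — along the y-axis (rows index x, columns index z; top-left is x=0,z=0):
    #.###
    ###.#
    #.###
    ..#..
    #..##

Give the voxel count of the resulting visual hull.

full grid |V| = 125
  1. axis=2 (XY plane), |mask|=13  ⇒  voxels=65
  2. axis=0 (YZ plane), |mask|=17  ⇒  voxels=48
  3. axis=1 (XZ plane), |mask|=16  ⇒  voxels=27

remaining voxels: 27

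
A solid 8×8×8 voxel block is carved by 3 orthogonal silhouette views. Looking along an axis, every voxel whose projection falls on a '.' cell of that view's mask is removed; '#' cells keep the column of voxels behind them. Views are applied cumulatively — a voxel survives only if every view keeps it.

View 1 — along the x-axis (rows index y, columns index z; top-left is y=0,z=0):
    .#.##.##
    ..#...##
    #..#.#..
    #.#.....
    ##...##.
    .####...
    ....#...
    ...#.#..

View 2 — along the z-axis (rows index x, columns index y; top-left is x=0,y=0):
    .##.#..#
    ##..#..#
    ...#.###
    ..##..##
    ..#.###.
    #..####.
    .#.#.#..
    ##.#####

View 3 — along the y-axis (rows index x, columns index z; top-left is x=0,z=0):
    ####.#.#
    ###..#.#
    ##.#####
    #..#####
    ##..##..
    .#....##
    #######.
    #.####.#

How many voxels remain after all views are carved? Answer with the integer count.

remaining voxels: 69

full grid |V| = 512
carve view 1 (along x, YZ-mask fill 24/64): 192 voxels remain
carve view 2 (along z, XY-mask fill 35/64): 101 voxels remain
carve view 3 (along y, XZ-mask fill 44/64): 69 voxels remain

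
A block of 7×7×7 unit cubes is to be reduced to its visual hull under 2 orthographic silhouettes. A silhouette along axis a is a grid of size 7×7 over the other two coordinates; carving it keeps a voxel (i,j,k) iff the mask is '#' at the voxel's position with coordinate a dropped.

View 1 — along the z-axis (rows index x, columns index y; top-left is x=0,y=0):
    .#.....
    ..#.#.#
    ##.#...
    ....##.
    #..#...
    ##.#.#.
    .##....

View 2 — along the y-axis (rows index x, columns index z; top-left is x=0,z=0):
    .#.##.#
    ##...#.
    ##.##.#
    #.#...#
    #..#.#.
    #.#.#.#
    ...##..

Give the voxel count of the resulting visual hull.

voxel count = 60

before carving: 343 voxels (7×7×7)
[1] z-view keeps 17 columns → grid now 119
[2] y-view keeps 24 columns → grid now 60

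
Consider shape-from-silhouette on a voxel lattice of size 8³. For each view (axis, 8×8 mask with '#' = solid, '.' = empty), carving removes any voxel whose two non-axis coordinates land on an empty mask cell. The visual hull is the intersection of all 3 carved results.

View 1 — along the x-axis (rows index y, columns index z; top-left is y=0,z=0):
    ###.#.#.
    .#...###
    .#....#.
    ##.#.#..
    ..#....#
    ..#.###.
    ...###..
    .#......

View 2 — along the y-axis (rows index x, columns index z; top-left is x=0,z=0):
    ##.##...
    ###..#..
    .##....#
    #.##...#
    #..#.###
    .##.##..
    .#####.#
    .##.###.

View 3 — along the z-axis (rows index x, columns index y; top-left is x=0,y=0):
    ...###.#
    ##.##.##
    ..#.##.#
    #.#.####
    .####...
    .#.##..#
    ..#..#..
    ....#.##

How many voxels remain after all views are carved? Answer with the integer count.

full grid |V| = 512
V1 x: intersect with YZ mask (25 set) -- 200 left
V2 y: intersect with XZ mask (35 set) -- 112 left
V3 z: intersect with XY mask (33 set) -- 49 left

remaining voxels: 49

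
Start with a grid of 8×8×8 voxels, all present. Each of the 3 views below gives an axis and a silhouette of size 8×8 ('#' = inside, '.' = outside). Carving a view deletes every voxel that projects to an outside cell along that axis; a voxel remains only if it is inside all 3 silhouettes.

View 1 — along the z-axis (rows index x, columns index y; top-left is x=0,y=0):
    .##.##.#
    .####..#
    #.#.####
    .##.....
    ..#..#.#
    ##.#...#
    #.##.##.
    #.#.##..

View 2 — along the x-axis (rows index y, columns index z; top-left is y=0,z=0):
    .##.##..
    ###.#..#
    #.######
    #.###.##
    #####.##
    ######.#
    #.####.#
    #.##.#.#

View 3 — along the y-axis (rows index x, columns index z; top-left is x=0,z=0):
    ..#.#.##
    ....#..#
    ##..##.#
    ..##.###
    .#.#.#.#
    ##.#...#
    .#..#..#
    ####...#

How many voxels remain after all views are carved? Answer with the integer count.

voxel count = 102

initial block: 8^3 = 512
[1] z-view keeps 34 columns → grid now 272
[2] x-view keeps 47 columns → grid now 203
[3] y-view keeps 32 columns → grid now 102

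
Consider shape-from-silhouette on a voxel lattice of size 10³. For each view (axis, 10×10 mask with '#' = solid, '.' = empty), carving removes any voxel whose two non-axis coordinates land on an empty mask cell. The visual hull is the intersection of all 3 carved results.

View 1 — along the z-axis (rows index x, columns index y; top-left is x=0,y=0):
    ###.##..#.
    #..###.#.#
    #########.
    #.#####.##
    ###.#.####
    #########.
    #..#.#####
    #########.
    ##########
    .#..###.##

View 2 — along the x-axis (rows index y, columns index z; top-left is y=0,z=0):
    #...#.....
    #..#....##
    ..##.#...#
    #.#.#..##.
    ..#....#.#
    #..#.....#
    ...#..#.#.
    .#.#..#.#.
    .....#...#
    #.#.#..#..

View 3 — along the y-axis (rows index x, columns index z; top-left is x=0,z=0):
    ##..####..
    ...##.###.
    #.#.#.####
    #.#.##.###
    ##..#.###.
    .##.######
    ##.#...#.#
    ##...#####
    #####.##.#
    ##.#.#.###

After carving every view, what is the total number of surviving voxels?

start: 10×10×10 = 1000 voxels
[1] z-view keeps 78 columns → grid now 780
[2] x-view keeps 34 columns → grid now 257
[3] y-view keeps 66 columns → grid now 171

voxel count = 171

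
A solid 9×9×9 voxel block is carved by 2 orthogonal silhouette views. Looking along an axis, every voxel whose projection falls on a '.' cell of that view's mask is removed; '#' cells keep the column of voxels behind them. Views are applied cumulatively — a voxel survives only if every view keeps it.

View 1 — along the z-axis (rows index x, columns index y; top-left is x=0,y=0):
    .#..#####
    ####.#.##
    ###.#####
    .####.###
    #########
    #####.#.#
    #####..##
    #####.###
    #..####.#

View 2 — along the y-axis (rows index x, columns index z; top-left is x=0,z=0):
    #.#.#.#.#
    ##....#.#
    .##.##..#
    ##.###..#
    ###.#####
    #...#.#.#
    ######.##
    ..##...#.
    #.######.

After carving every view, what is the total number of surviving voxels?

voxel count = 362

before carving: 729 voxels (9×9×9)
[1] z-view keeps 65 columns → grid now 585
[2] y-view keeps 50 columns → grid now 362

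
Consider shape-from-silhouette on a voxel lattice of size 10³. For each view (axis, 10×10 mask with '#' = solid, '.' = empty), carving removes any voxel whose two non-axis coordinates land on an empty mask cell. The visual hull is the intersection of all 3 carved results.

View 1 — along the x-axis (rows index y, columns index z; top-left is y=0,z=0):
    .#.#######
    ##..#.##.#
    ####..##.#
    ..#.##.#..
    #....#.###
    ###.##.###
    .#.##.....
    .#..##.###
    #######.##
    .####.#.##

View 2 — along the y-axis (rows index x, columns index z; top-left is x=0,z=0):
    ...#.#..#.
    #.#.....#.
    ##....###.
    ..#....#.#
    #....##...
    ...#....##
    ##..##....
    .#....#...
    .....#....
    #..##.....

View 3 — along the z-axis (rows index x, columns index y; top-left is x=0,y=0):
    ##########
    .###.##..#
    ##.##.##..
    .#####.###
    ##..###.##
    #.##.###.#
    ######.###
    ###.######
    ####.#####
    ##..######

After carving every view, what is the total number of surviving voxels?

initial block: 10^3 = 1000
after view 1 [x-axis, 63 of 100 cells solid] → remaining = 630
after view 2 [y-axis, 30 of 100 cells solid] → remaining = 183
after view 3 [z-axis, 79 of 100 cells solid] → remaining = 143

|visual hull| = 143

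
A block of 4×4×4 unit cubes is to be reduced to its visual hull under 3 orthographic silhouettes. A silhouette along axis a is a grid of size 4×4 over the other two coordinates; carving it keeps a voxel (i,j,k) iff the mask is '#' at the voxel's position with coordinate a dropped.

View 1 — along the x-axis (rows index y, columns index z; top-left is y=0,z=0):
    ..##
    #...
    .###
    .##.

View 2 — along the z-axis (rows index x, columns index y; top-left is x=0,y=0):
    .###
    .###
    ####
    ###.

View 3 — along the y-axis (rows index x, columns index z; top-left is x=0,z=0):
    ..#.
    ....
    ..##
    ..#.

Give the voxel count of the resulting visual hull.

|visual hull| = 9

start: 4×4×4 = 64 voxels
after view 1 [x-axis, 8 of 16 cells solid] → remaining = 32
after view 2 [z-axis, 13 of 16 cells solid] → remaining = 26
after view 3 [y-axis, 4 of 16 cells solid] → remaining = 9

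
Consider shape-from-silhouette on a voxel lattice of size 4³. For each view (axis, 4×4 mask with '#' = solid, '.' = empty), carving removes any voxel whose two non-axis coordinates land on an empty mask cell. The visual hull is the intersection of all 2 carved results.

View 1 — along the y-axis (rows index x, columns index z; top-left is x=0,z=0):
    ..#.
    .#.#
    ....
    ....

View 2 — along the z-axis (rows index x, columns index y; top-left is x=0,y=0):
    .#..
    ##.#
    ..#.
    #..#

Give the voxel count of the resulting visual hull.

remaining voxels: 7

full grid |V| = 64
[1] y-view keeps 3 columns → grid now 12
[2] z-view keeps 7 columns → grid now 7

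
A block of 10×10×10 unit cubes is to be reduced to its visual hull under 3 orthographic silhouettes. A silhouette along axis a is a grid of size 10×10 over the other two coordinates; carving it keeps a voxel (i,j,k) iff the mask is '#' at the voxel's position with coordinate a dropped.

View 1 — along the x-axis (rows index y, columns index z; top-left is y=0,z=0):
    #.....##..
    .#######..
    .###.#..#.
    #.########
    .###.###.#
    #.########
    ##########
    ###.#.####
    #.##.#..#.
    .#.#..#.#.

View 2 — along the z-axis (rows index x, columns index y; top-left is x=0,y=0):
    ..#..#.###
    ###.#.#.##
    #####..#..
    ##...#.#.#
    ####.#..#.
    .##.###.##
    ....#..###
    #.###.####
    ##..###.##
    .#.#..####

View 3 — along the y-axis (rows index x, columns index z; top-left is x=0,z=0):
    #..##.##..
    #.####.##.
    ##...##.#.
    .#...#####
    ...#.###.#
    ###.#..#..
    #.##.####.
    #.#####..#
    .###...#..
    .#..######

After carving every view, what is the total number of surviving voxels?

voxel count = 224

before carving: 1000 voxels (10×10×10)
[1] x-view keeps 67 columns → grid now 670
[2] z-view keeps 61 columns → grid now 390
[3] y-view keeps 58 columns → grid now 224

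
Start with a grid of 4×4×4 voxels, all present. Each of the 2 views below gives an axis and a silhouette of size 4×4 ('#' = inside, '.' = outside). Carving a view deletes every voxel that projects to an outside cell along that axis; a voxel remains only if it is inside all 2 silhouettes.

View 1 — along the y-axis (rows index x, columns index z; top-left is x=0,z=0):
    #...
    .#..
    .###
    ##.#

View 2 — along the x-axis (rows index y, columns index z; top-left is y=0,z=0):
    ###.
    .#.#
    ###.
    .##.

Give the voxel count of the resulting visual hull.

|visual hull| = 21

before carving: 64 voxels (4×4×4)
carve view 1 (along y, XZ-mask fill 8/16): 32 voxels remain
carve view 2 (along x, YZ-mask fill 10/16): 21 voxels remain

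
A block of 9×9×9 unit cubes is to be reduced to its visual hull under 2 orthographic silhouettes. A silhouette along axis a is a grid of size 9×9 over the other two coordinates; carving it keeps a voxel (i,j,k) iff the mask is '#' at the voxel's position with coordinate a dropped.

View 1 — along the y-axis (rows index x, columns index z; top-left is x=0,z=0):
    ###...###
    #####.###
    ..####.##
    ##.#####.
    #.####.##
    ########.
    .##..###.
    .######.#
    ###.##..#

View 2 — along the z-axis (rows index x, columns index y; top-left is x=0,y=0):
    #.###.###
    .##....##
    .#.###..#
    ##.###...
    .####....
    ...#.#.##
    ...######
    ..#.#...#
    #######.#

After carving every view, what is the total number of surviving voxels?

|visual hull| = 298

before carving: 729 voxels (9×9×9)
[1] y-view keeps 60 columns → grid now 540
[2] z-view keeps 46 columns → grid now 298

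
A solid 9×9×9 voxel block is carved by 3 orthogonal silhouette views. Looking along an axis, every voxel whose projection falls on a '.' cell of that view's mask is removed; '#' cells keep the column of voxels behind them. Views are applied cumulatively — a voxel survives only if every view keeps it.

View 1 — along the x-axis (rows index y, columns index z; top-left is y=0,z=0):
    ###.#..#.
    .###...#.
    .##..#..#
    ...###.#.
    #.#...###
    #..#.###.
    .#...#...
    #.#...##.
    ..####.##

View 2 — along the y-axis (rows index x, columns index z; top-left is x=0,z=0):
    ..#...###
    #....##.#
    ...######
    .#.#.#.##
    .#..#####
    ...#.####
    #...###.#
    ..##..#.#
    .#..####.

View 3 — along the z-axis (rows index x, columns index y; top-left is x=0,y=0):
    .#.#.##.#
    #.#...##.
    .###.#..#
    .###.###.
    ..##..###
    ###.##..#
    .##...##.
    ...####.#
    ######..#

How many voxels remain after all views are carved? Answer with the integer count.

voxel count = 108

full grid |V| = 729
[1] x-view keeps 39 columns → grid now 351
[2] y-view keeps 44 columns → grid now 185
[3] z-view keeps 47 columns → grid now 108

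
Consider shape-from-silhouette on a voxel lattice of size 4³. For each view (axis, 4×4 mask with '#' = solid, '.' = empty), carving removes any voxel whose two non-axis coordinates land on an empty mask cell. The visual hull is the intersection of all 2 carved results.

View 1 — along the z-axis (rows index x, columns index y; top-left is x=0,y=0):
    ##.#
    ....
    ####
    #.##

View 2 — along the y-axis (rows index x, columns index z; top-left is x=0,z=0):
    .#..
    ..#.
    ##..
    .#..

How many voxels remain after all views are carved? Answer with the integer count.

full grid |V| = 64
carve view 1 (along z, XY-mask fill 10/16): 40 voxels remain
carve view 2 (along y, XZ-mask fill 5/16): 14 voxels remain

14 voxels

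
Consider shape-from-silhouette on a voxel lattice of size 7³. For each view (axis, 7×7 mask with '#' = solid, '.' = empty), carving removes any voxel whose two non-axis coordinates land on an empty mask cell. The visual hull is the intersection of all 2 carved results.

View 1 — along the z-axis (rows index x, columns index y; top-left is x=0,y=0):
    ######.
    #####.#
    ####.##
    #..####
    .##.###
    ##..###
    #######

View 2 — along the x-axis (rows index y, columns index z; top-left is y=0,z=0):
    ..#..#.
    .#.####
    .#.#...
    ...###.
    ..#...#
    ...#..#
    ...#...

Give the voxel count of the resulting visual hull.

|visual hull| = 97

full grid |V| = 343
after view 1 [z-axis, 40 of 49 cells solid] → remaining = 280
after view 2 [x-axis, 17 of 49 cells solid] → remaining = 97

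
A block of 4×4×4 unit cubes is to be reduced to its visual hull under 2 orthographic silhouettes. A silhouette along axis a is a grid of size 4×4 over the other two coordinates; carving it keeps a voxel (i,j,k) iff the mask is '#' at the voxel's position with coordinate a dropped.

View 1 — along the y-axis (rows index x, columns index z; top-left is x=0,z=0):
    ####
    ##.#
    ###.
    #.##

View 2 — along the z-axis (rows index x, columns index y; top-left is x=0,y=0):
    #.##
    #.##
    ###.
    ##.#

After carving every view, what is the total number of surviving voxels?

|visual hull| = 39

initial block: 4^3 = 64
step 1: project along y, AND mask (13/16) → |grid| = 52
step 2: project along z, AND mask (12/16) → |grid| = 39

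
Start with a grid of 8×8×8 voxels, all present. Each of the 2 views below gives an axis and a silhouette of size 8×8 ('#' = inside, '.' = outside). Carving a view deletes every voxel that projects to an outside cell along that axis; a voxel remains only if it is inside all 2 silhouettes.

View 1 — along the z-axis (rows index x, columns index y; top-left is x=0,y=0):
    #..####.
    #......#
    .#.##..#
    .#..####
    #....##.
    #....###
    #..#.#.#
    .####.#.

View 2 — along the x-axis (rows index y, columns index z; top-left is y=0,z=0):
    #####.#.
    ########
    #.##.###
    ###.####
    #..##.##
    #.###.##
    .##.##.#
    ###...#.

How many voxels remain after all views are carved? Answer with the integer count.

183 voxels

before carving: 512 voxels (8×8×8)
after view 1 [z-axis, 32 of 64 cells solid] → remaining = 256
after view 2 [x-axis, 47 of 64 cells solid] → remaining = 183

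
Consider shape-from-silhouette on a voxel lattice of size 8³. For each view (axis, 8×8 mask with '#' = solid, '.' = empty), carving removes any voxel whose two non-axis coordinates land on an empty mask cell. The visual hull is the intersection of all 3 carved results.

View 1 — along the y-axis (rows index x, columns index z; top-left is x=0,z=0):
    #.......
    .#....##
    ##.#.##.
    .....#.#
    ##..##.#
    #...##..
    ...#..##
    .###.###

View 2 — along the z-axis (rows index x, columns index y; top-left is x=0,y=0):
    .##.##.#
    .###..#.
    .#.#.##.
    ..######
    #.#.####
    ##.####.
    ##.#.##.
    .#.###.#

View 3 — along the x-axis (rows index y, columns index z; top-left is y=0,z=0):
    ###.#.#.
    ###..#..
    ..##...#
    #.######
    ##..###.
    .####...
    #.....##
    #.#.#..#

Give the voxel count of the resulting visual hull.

|visual hull| = 76

start: 8×8×8 = 512 voxels
V1 y: intersect with XZ mask (28 set) -- 224 left
V2 z: intersect with XY mask (41 set) -- 142 left
V3 x: intersect with YZ mask (35 set) -- 76 left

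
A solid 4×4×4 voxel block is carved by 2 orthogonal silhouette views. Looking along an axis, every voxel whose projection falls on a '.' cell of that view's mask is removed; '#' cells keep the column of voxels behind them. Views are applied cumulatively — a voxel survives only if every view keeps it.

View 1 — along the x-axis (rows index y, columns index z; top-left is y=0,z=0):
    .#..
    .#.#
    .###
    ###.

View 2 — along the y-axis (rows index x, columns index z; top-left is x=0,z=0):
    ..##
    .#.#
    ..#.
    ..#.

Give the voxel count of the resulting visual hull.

remaining voxels: 14

full grid |V| = 64
step 1: project along x, AND mask (9/16) → |grid| = 36
step 2: project along y, AND mask (6/16) → |grid| = 14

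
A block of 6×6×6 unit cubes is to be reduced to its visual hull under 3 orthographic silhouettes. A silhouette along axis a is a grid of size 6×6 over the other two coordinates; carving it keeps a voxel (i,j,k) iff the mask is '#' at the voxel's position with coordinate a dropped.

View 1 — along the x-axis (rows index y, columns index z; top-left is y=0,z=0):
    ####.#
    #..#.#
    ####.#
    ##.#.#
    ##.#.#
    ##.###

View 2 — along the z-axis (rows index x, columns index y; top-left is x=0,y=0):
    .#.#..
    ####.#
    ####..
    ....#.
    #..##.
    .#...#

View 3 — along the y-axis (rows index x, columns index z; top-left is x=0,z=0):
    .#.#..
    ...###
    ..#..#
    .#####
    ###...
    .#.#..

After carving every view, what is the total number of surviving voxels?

33 voxels

start: 6×6×6 = 216 voxels
[1] x-view keeps 26 columns → grid now 156
[2] z-view keeps 17 columns → grid now 71
[3] y-view keeps 17 columns → grid now 33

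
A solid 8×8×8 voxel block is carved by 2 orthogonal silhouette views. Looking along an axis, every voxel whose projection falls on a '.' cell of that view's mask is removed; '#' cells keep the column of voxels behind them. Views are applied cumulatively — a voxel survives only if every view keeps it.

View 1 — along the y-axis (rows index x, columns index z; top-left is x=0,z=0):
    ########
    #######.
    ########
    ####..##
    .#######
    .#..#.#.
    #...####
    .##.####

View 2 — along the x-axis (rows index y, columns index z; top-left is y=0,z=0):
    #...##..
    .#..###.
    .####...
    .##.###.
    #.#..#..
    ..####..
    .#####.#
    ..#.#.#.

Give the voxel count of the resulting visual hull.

full grid |V| = 512
[1] y-view keeps 50 columns → grid now 400
[2] x-view keeps 32 columns → grid now 204

voxel count = 204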